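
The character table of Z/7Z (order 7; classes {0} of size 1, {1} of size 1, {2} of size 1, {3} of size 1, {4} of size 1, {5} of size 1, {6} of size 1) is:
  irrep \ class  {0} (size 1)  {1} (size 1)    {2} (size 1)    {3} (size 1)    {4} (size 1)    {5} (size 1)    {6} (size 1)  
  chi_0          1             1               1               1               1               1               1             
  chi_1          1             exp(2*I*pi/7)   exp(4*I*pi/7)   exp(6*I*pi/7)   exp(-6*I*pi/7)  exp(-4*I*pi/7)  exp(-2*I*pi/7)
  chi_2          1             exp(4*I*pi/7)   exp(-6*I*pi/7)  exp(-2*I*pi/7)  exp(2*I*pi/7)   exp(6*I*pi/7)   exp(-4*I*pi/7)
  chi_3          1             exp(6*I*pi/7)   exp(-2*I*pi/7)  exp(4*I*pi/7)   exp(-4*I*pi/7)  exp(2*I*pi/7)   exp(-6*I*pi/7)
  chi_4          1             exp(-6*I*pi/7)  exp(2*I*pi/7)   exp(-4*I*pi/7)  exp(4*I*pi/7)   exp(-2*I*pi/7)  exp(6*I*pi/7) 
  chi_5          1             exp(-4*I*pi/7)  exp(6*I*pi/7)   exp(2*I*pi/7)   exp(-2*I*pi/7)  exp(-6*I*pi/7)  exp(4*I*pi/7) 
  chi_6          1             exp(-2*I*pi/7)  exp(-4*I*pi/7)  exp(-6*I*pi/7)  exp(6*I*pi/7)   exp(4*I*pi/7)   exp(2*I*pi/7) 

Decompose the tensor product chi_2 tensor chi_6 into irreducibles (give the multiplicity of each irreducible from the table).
chi_2 tensor chi_6 = chi_1 (all other irreducibles have multiplicity 0).

Proof sketch: The character of a tensor product is the pointwise product (chi_2 * chi_6)(C) = chi_2(C) * chi_6(C):
  {0}: (1)*(1), {1}: (exp(4*I*pi/7))*(exp(-2*I*pi/7)), {2}: (exp(-6*I*pi/7))*(exp(-4*I*pi/7)), {3}: (exp(-2*I*pi/7))*(exp(-6*I*pi/7)), {4}: (exp(2*I*pi/7))*(exp(6*I*pi/7)), {5}: (exp(6*I*pi/7))*(exp(4*I*pi/7)), {6}: (exp(-4*I*pi/7))*(exp(2*I*pi/7))
so (chi_2 * chi_6) takes values
  {0} -> 1, {1} -> exp(2*I*pi/7), {2} -> exp(4*I*pi/7), {3} -> exp(6*I*pi/7), {4} -> exp(-6*I*pi/7), {5} -> exp(-4*I*pi/7), {6} -> exp(-2*I*pi/7).
Now take the inner product of this character with each irreducible chi from the table, <chi_2*chi_6, chi> = (1/7) sum_C |C| (chi_2*chi_6)(C) conj(chi(C)):
  <chi_2*chi_6, chi_0> = (1/7)[1*(1)*conj(1) + 1*(exp(2*I*pi/7))*conj(1) + 1*(exp(4*I*pi/7))*conj(1) + 1*(exp(6*I*pi/7))*conj(1) + 1*(exp(-6*I*pi/7))*conj(1) + 1*(exp(-4*I*pi/7))*conj(1) + 1*(exp(-2*I*pi/7))*conj(1)]
      = (1/7)[(1) + (exp(2*I*pi/7)) + (exp(4*I*pi/7)) + (exp(6*I*pi/7)) + (exp(-6*I*pi/7)) + (exp(-4*I*pi/7)) + (exp(-2*I*pi/7))] = 0/7 = 0
  <chi_2*chi_6, chi_1> = (1/7)[1*(1)*conj(1) + 1*(exp(2*I*pi/7))*conj(exp(2*I*pi/7)) + 1*(exp(4*I*pi/7))*conj(exp(4*I*pi/7)) + 1*(exp(6*I*pi/7))*conj(exp(6*I*pi/7)) + 1*(exp(-6*I*pi/7))*conj(exp(-6*I*pi/7)) + 1*(exp(-4*I*pi/7))*conj(exp(-4*I*pi/7)) + 1*(exp(-2*I*pi/7))*conj(exp(-2*I*pi/7))]
      = (1/7)[(1) + (1) + (1) + (1) + (1) + (1) + (1)] = 7/7 = 1
  <chi_2*chi_6, chi_2> = (1/7)[1*(1)*conj(1) + 1*(exp(2*I*pi/7))*conj(exp(4*I*pi/7)) + 1*(exp(4*I*pi/7))*conj(exp(-6*I*pi/7)) + 1*(exp(6*I*pi/7))*conj(exp(-2*I*pi/7)) + 1*(exp(-6*I*pi/7))*conj(exp(2*I*pi/7)) + 1*(exp(-4*I*pi/7))*conj(exp(6*I*pi/7)) + 1*(exp(-2*I*pi/7))*conj(exp(-4*I*pi/7))]
      = (1/7)[(1) + (exp(-2*I*pi/7)) + (exp(-4*I*pi/7)) + (exp(-6*I*pi/7)) + (exp(6*I*pi/7)) + (exp(4*I*pi/7)) + (exp(2*I*pi/7))] = 0/7 = 0
  <chi_2*chi_6, chi_3> = (1/7)[1*(1)*conj(1) + 1*(exp(2*I*pi/7))*conj(exp(6*I*pi/7)) + 1*(exp(4*I*pi/7))*conj(exp(-2*I*pi/7)) + 1*(exp(6*I*pi/7))*conj(exp(4*I*pi/7)) + 1*(exp(-6*I*pi/7))*conj(exp(-4*I*pi/7)) + 1*(exp(-4*I*pi/7))*conj(exp(2*I*pi/7)) + 1*(exp(-2*I*pi/7))*conj(exp(-6*I*pi/7))]
      = (1/7)[(1) + (exp(-4*I*pi/7)) + (exp(6*I*pi/7)) + (exp(2*I*pi/7)) + (exp(-2*I*pi/7)) + (exp(-6*I*pi/7)) + (exp(4*I*pi/7))] = 0/7 = 0
  <chi_2*chi_6, chi_4> = (1/7)[1*(1)*conj(1) + 1*(exp(2*I*pi/7))*conj(exp(-6*I*pi/7)) + 1*(exp(4*I*pi/7))*conj(exp(2*I*pi/7)) + 1*(exp(6*I*pi/7))*conj(exp(-4*I*pi/7)) + 1*(exp(-6*I*pi/7))*conj(exp(4*I*pi/7)) + 1*(exp(-4*I*pi/7))*conj(exp(-2*I*pi/7)) + 1*(exp(-2*I*pi/7))*conj(exp(6*I*pi/7))]
      = (1/7)[(1) + (exp(-6*I*pi/7)) + (exp(2*I*pi/7)) + (exp(-4*I*pi/7)) + (exp(4*I*pi/7)) + (exp(-2*I*pi/7)) + (exp(6*I*pi/7))] = 0/7 = 0
  <chi_2*chi_6, chi_5> = (1/7)[1*(1)*conj(1) + 1*(exp(2*I*pi/7))*conj(exp(-4*I*pi/7)) + 1*(exp(4*I*pi/7))*conj(exp(6*I*pi/7)) + 1*(exp(6*I*pi/7))*conj(exp(2*I*pi/7)) + 1*(exp(-6*I*pi/7))*conj(exp(-2*I*pi/7)) + 1*(exp(-4*I*pi/7))*conj(exp(-6*I*pi/7)) + 1*(exp(-2*I*pi/7))*conj(exp(4*I*pi/7))]
      = (1/7)[(1) + (exp(6*I*pi/7)) + (exp(-2*I*pi/7)) + (exp(4*I*pi/7)) + (exp(-4*I*pi/7)) + (exp(2*I*pi/7)) + (exp(-6*I*pi/7))] = 0/7 = 0
  <chi_2*chi_6, chi_6> = (1/7)[1*(1)*conj(1) + 1*(exp(2*I*pi/7))*conj(exp(-2*I*pi/7)) + 1*(exp(4*I*pi/7))*conj(exp(-4*I*pi/7)) + 1*(exp(6*I*pi/7))*conj(exp(-6*I*pi/7)) + 1*(exp(-6*I*pi/7))*conj(exp(6*I*pi/7)) + 1*(exp(-4*I*pi/7))*conj(exp(4*I*pi/7)) + 1*(exp(-2*I*pi/7))*conj(exp(2*I*pi/7))]
      = (1/7)[(1) + (exp(4*I*pi/7)) + (exp(-6*I*pi/7)) + (exp(-2*I*pi/7)) + (exp(2*I*pi/7)) + (exp(6*I*pi/7)) + (exp(-4*I*pi/7))] = 0/7 = 0
(Exp terms are combined using exp(i*s)*conj(exp(i*t)) = exp(i*(s-t)), and sums of them are collapsed using the identity that for every m > 1 the m distinct m-th roots of unity sum to 0, e.g. 1 + exp(2*I*pi/3) + exp(-2*I*pi/3) = 0.)
Hence the multiplicities are chi_1: 1. Dimension check: dim(chi_2)*dim(chi_6) = 1*1 = 1 and sum (mult * dim) = 1*1 = 1.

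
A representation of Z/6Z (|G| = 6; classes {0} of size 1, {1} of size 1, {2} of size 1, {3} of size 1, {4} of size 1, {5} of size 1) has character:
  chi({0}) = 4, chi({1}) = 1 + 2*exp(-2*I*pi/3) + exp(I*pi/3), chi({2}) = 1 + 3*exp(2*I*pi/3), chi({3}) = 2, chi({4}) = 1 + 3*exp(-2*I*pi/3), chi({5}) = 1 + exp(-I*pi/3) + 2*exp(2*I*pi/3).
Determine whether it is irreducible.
Not irreducible (reducible): <chi, chi> = 6 > 1.

Why: <chi, chi> = (1/|G|) sum_C |C| * |chi(C)|^2 = (1/6)[1*|4|^2 + 1*|1 + 2*exp(-2*I*pi/3) + exp(I*pi/3)|^2 + 1*|1 + 3*exp(2*I*pi/3)|^2 + 1*|2|^2 + 1*|1 + 3*exp(-2*I*pi/3)|^2 + 1*|1 + exp(-I*pi/3) + 2*exp(2*I*pi/3)|^2]
  = (1/6)[(16) + (1) + (7) + (4) + (7) + (1)] = 36/6 = 6.
(Exp terms are combined using exp(i*s)*conj(exp(i*t)) = exp(i*(s-t)), and sums of them are collapsed using the identity that for every m > 1 the m distinct m-th roots of unity sum to 0, e.g. 1 + exp(2*I*pi/3) + exp(-2*I*pi/3) = 0.)
A character is irreducible iff <chi, chi> = 1, so this representation is reducible.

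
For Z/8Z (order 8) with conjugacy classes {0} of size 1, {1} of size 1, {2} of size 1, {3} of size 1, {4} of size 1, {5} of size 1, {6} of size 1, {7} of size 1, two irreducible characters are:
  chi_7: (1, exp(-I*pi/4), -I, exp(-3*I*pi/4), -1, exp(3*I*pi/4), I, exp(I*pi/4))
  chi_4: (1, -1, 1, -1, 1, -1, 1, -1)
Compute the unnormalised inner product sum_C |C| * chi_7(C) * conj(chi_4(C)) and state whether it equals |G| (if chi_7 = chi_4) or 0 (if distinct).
Sum = 0; so <chi_7, chi_4> = 0 (distinct irreducibles are orthogonal).

Argument: Compute term by term over conjugacy classes (|C| * chi_7(C) * conj(chi_4(C))):
  1*(1)*conj(1) + 1*(exp(-I*pi/4))*conj(-1) + 1*(-I)*conj(1) + 1*(exp(-3*I*pi/4))*conj(-1) + 1*(-1)*conj(1) + 1*(exp(3*I*pi/4))*conj(-1) + 1*(I)*conj(1) + 1*(exp(I*pi/4))*conj(-1)
  = (1) + (-exp(-I*pi/4)) + (-I) + (-exp(-3*I*pi/4)) + (-1) + (-exp(3*I*pi/4)) + (I) + (-exp(I*pi/4))
  = 0.
(Exp terms are combined using exp(i*s)*conj(exp(i*t)) = exp(i*(s-t)), and sums of them are collapsed using the identity that for every m > 1 the m distinct m-th roots of unity sum to 0, e.g. 1 + exp(2*I*pi/3) + exp(-2*I*pi/3) = 0.)
Dividing by |G| = 8 gives 0/8 = 0, matching the row-orthogonality relation <chi_7, chi_4> = [chi_7 = chi_4].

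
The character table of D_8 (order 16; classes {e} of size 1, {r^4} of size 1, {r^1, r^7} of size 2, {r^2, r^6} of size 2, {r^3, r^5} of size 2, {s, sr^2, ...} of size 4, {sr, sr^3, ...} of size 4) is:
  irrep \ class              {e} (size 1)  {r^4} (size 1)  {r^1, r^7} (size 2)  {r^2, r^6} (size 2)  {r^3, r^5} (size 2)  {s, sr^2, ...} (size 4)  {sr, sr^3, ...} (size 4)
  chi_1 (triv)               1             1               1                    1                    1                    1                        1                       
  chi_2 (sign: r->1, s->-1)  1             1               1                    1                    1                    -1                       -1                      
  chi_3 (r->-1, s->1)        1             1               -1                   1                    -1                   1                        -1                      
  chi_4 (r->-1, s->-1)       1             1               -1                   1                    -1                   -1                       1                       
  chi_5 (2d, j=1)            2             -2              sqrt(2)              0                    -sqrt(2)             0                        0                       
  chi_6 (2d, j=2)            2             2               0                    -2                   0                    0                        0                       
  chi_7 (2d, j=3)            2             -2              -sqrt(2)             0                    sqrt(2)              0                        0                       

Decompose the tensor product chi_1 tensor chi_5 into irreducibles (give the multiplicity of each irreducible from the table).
chi_1 tensor chi_5 = chi_5 (all other irreducibles have multiplicity 0).

Why: The character of a tensor product is the pointwise product (chi_1 * chi_5)(C) = chi_1(C) * chi_5(C):
  {e}: (1)*(2), {r^4}: (1)*(-2), {r^1, r^7}: (1)*(sqrt(2)), {r^2, r^6}: (1)*(0), {r^3, r^5}: (1)*(-sqrt(2)), {s, sr^2, ...}: (1)*(0), {sr, sr^3, ...}: (1)*(0)
so (chi_1 * chi_5) takes values
  {e} -> 2, {r^4} -> -2, {r^1, r^7} -> sqrt(2), {r^2, r^6} -> 0, {r^3, r^5} -> -sqrt(2), {s, sr^2, ...} -> 0, {sr, sr^3, ...} -> 0.
Now take the inner product of this character with each irreducible chi from the table, <chi_1*chi_5, chi> = (1/16) sum_C |C| (chi_1*chi_5)(C) conj(chi(C)):
  <chi_1*chi_5, chi_1> = (1/16)[1*(2)*conj(1) + 1*(-2)*conj(1) + 2*(sqrt(2))*conj(1) + 2*(0)*conj(1) + 2*(-sqrt(2))*conj(1) + 4*(0)*conj(1) + 4*(0)*conj(1)]
      = (1/16)[(2) + (-2) + (2*sqrt(2)) + (0) + (-2*sqrt(2)) + (0) + (0)] = 0/16 = 0
  <chi_1*chi_5, chi_2> = (1/16)[1*(2)*conj(1) + 1*(-2)*conj(1) + 2*(sqrt(2))*conj(1) + 2*(0)*conj(1) + 2*(-sqrt(2))*conj(1) + 4*(0)*conj(-1) + 4*(0)*conj(-1)]
      = (1/16)[(2) + (-2) + (2*sqrt(2)) + (0) + (-2*sqrt(2)) + (0) + (0)] = 0/16 = 0
  <chi_1*chi_5, chi_3> = (1/16)[1*(2)*conj(1) + 1*(-2)*conj(1) + 2*(sqrt(2))*conj(-1) + 2*(0)*conj(1) + 2*(-sqrt(2))*conj(-1) + 4*(0)*conj(1) + 4*(0)*conj(-1)]
      = (1/16)[(2) + (-2) + (-2*sqrt(2)) + (0) + (2*sqrt(2)) + (0) + (0)] = 0/16 = 0
  <chi_1*chi_5, chi_4> = (1/16)[1*(2)*conj(1) + 1*(-2)*conj(1) + 2*(sqrt(2))*conj(-1) + 2*(0)*conj(1) + 2*(-sqrt(2))*conj(-1) + 4*(0)*conj(-1) + 4*(0)*conj(1)]
      = (1/16)[(2) + (-2) + (-2*sqrt(2)) + (0) + (2*sqrt(2)) + (0) + (0)] = 0/16 = 0
  <chi_1*chi_5, chi_5> = (1/16)[1*(2)*conj(2) + 1*(-2)*conj(-2) + 2*(sqrt(2))*conj(sqrt(2)) + 2*(0)*conj(0) + 2*(-sqrt(2))*conj(-sqrt(2)) + 4*(0)*conj(0) + 4*(0)*conj(0)]
      = (1/16)[(4) + (4) + (4) + (0) + (4) + (0) + (0)] = 16/16 = 1
  <chi_1*chi_5, chi_6> = (1/16)[1*(2)*conj(2) + 1*(-2)*conj(2) + 2*(sqrt(2))*conj(0) + 2*(0)*conj(-2) + 2*(-sqrt(2))*conj(0) + 4*(0)*conj(0) + 4*(0)*conj(0)]
      = (1/16)[(4) + (-4) + (0) + (0) + (0) + (0) + (0)] = 0/16 = 0
  <chi_1*chi_5, chi_7> = (1/16)[1*(2)*conj(2) + 1*(-2)*conj(-2) + 2*(sqrt(2))*conj(-sqrt(2)) + 2*(0)*conj(0) + 2*(-sqrt(2))*conj(sqrt(2)) + 4*(0)*conj(0) + 4*(0)*conj(0)]
      = (1/16)[(4) + (4) + (-4) + (0) + (-4) + (0) + (0)] = 0/16 = 0
Hence the multiplicities are chi_5: 1. Dimension check: dim(chi_1)*dim(chi_5) = 1*2 = 2 and sum (mult * dim) = 1*2 = 2.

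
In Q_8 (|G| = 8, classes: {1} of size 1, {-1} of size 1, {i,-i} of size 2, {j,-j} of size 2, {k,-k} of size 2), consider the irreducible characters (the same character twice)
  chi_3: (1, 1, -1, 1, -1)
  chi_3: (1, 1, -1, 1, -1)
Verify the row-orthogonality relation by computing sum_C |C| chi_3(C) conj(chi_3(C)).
Sum = 8 = |G| = 8; so <chi_3, chi_3> = 1 (norm-1 confirms irreducibility).

Reasoning: Compute term by term over conjugacy classes (|C| * chi_3(C) * conj(chi_3(C))):
  1*(1)*conj(1) + 1*(1)*conj(1) + 2*(-1)*conj(-1) + 2*(1)*conj(1) + 2*(-1)*conj(-1)
  = (1) + (1) + (2) + (2) + (2)
  = 8.
Dividing by |G| = 8 gives 8/8 = 1, matching the row-orthogonality relation <chi_3, chi_3> = [chi_3 = chi_3].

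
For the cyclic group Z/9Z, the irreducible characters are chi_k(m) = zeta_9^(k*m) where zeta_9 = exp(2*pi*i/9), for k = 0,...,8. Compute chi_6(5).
chi_6(5) = zeta_9^30 = exp(2*I*pi/3)

Proof sketch: chi_6(5) = zeta_9^(6*5) = zeta_9^30. Since zeta_9^9 = 1, this equals zeta_9^3 = exp(2*pi*i*3/9) = exp(2*I*pi/3).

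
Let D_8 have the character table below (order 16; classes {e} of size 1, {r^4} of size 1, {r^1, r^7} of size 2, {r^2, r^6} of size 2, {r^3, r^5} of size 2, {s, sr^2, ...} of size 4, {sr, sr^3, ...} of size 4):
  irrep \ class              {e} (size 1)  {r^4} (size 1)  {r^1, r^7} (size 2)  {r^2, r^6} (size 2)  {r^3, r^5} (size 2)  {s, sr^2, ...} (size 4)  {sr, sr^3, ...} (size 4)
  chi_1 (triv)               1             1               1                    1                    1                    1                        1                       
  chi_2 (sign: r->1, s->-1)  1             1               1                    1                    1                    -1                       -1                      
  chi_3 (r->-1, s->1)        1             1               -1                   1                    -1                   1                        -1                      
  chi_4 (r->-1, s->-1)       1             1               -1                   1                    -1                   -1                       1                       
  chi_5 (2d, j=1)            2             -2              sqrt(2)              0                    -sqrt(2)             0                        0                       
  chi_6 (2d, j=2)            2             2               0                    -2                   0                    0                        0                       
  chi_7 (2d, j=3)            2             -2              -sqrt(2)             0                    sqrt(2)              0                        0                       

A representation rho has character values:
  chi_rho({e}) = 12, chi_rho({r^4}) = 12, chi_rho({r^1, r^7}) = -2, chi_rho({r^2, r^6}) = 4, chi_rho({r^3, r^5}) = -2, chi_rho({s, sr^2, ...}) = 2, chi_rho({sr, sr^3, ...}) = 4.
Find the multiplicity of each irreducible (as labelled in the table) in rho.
Multiplicities: chi_1: 3, chi_2: 0, chi_3: 2, chi_4: 3, chi_5: 0, chi_6: 2, chi_7: 0.

Why: Use <chi_rho, chi> = (1/|G|) sum_C |C| * chi_rho(C) * conj(chi(C)) with |G| = 16 for each irreducible chi in the table:
  <chi_rho, chi_1> = (1/16)[1*(12)*conj(1) + 1*(12)*conj(1) + 2*(-2)*conj(1) + 2*(4)*conj(1) + 2*(-2)*conj(1) + 4*(2)*conj(1) + 4*(4)*conj(1)]
      = (1/16)[(12) + (12) + (-4) + (8) + (-4) + (8) + (16)] = 48/16 = 3
  <chi_rho, chi_2> = (1/16)[1*(12)*conj(1) + 1*(12)*conj(1) + 2*(-2)*conj(1) + 2*(4)*conj(1) + 2*(-2)*conj(1) + 4*(2)*conj(-1) + 4*(4)*conj(-1)]
      = (1/16)[(12) + (12) + (-4) + (8) + (-4) + (-8) + (-16)] = 0/16 = 0
  <chi_rho, chi_3> = (1/16)[1*(12)*conj(1) + 1*(12)*conj(1) + 2*(-2)*conj(-1) + 2*(4)*conj(1) + 2*(-2)*conj(-1) + 4*(2)*conj(1) + 4*(4)*conj(-1)]
      = (1/16)[(12) + (12) + (4) + (8) + (4) + (8) + (-16)] = 32/16 = 2
  <chi_rho, chi_4> = (1/16)[1*(12)*conj(1) + 1*(12)*conj(1) + 2*(-2)*conj(-1) + 2*(4)*conj(1) + 2*(-2)*conj(-1) + 4*(2)*conj(-1) + 4*(4)*conj(1)]
      = (1/16)[(12) + (12) + (4) + (8) + (4) + (-8) + (16)] = 48/16 = 3
  <chi_rho, chi_5> = (1/16)[1*(12)*conj(2) + 1*(12)*conj(-2) + 2*(-2)*conj(sqrt(2)) + 2*(4)*conj(0) + 2*(-2)*conj(-sqrt(2)) + 4*(2)*conj(0) + 4*(4)*conj(0)]
      = (1/16)[(24) + (-24) + (-4*sqrt(2)) + (0) + (4*sqrt(2)) + (0) + (0)] = 0/16 = 0
  <chi_rho, chi_6> = (1/16)[1*(12)*conj(2) + 1*(12)*conj(2) + 2*(-2)*conj(0) + 2*(4)*conj(-2) + 2*(-2)*conj(0) + 4*(2)*conj(0) + 4*(4)*conj(0)]
      = (1/16)[(24) + (24) + (0) + (-16) + (0) + (0) + (0)] = 32/16 = 2
  <chi_rho, chi_7> = (1/16)[1*(12)*conj(2) + 1*(12)*conj(-2) + 2*(-2)*conj(-sqrt(2)) + 2*(4)*conj(0) + 2*(-2)*conj(sqrt(2)) + 4*(2)*conj(0) + 4*(4)*conj(0)]
      = (1/16)[(24) + (-24) + (4*sqrt(2)) + (0) + (-4*sqrt(2)) + (0) + (0)] = 0/16 = 0
Dimension check: dim(rho) = sum (mult * dim) = 3*1 + 0*1 + 2*1 + 3*1 + 0*2 + 2*2 + 0*2 = 12 = chi_rho(e) = 12.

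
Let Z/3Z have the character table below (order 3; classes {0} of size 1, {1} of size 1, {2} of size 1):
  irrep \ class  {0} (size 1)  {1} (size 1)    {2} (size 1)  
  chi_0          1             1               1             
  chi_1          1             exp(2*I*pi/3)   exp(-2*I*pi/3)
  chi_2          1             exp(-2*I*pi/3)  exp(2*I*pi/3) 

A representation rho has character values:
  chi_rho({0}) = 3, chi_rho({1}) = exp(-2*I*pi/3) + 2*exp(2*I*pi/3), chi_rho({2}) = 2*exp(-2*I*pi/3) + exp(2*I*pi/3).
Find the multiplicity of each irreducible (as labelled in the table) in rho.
Multiplicities: chi_0: 0, chi_1: 2, chi_2: 1.

Working: Use <chi_rho, chi> = (1/|G|) sum_C |C| * chi_rho(C) * conj(chi(C)) with |G| = 3 for each irreducible chi in the table:
  <chi_rho, chi_0> = (1/3)[1*(3)*conj(1) + 1*(exp(-2*I*pi/3) + 2*exp(2*I*pi/3))*conj(1) + 1*(2*exp(-2*I*pi/3) + exp(2*I*pi/3))*conj(1)]
      = (1/3)[(3) + (exp(-2*I*pi/3) + 2*exp(2*I*pi/3)) + (2*exp(-2*I*pi/3) + exp(2*I*pi/3))] = 0/3 = 0
  <chi_rho, chi_1> = (1/3)[1*(3)*conj(1) + 1*(exp(-2*I*pi/3) + 2*exp(2*I*pi/3))*conj(exp(2*I*pi/3)) + 1*(2*exp(-2*I*pi/3) + exp(2*I*pi/3))*conj(exp(-2*I*pi/3))]
      = (1/3)[(3) + (2 + exp(2*I*pi/3)) + (2 + exp(-2*I*pi/3))] = 6/3 = 2
  <chi_rho, chi_2> = (1/3)[1*(3)*conj(1) + 1*(exp(-2*I*pi/3) + 2*exp(2*I*pi/3))*conj(exp(-2*I*pi/3)) + 1*(2*exp(-2*I*pi/3) + exp(2*I*pi/3))*conj(exp(2*I*pi/3))]
      = (1/3)[(3) + (1 + 2*exp(-2*I*pi/3)) + (1 + 2*exp(2*I*pi/3))] = 3/3 = 1
(Exp terms are combined using exp(i*s)*conj(exp(i*t)) = exp(i*(s-t)), and sums of them are collapsed using the identity that for every m > 1 the m distinct m-th roots of unity sum to 0, e.g. 1 + exp(2*I*pi/3) + exp(-2*I*pi/3) = 0.)
Dimension check: dim(rho) = sum (mult * dim) = 0*1 + 2*1 + 1*1 = 3 = chi_rho(e) = 3.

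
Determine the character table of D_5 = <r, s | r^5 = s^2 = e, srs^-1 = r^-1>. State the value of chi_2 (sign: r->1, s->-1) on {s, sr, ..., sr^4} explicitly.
Conjugacy classes: {e} of size 1, {r^1, r^4} of size 2, {r^2, r^3} of size 2, {s, sr, ..., sr^4} of size 5.
Character table:
  irrep \ class              {e} (size 1)  {r^1, r^4} (size 2)  {r^2, r^3} (size 2)  {s, sr, ..., sr^4} (size 5)
  chi_1 (triv)               1             1                    1                    1                          
  chi_2 (sign: r->1, s->-1)  1             1                    1                    -1                         
  chi_3 (2d, j=1)            2             -1/2 + sqrt(5)/2     -sqrt(5)/2 - 1/2     0                          
  chi_4 (2d, j=2)            2             -sqrt(5)/2 - 1/2     -1/2 + sqrt(5)/2     0                          

Spot check: chi_2 (sign: r->1, s->-1) on {s, sr, ..., sr^4} = -1.

Explanation: D_5 has order 2*5 = 10 with 4 conjugacy classes, hence 4 irreducibles. Sum of squared dims 1 + 1 + 4 + 4 = 10 = |G|. Linear characters come from the abelianisation; the 2-dimensional irreps have character r^k -> 2*cos(2*pi*j*k/5), reflections -> 0.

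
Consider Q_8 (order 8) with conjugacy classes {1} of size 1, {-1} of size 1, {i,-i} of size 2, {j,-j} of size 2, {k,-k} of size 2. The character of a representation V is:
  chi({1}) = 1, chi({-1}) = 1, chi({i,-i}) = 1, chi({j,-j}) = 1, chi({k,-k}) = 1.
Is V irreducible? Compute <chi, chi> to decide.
Irreducible: <chi, chi> = 1.

Proof sketch: <chi, chi> = (1/|G|) sum_C |C| * |chi(C)|^2 = (1/8)[1*|1|^2 + 1*|1|^2 + 2*|1|^2 + 2*|1|^2 + 2*|1|^2]
  = (1/8)[(1) + (1) + (2) + (2) + (2)] = 8/8 = 1.
A character is irreducible iff <chi, chi> = 1, so this representation is irreducible.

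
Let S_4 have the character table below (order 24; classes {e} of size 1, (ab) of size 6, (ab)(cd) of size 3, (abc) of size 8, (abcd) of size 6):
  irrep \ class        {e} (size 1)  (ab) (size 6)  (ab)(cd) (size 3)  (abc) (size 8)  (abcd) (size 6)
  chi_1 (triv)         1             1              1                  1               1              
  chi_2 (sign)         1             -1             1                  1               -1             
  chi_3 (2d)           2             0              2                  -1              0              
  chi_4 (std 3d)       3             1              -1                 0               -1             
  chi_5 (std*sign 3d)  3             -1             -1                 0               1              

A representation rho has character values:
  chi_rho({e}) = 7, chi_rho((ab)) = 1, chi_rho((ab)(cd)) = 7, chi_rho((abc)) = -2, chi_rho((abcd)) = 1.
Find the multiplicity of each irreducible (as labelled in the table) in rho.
Multiplicities: chi_1: 1, chi_2: 0, chi_3: 3, chi_4: 0, chi_5: 0.

Why: Use <chi_rho, chi> = (1/|G|) sum_C |C| * chi_rho(C) * conj(chi(C)) with |G| = 24 for each irreducible chi in the table:
  <chi_rho, chi_1> = (1/24)[1*(7)*conj(1) + 6*(1)*conj(1) + 3*(7)*conj(1) + 8*(-2)*conj(1) + 6*(1)*conj(1)]
      = (1/24)[(7) + (6) + (21) + (-16) + (6)] = 24/24 = 1
  <chi_rho, chi_2> = (1/24)[1*(7)*conj(1) + 6*(1)*conj(-1) + 3*(7)*conj(1) + 8*(-2)*conj(1) + 6*(1)*conj(-1)]
      = (1/24)[(7) + (-6) + (21) + (-16) + (-6)] = 0/24 = 0
  <chi_rho, chi_3> = (1/24)[1*(7)*conj(2) + 6*(1)*conj(0) + 3*(7)*conj(2) + 8*(-2)*conj(-1) + 6*(1)*conj(0)]
      = (1/24)[(14) + (0) + (42) + (16) + (0)] = 72/24 = 3
  <chi_rho, chi_4> = (1/24)[1*(7)*conj(3) + 6*(1)*conj(1) + 3*(7)*conj(-1) + 8*(-2)*conj(0) + 6*(1)*conj(-1)]
      = (1/24)[(21) + (6) + (-21) + (0) + (-6)] = 0/24 = 0
  <chi_rho, chi_5> = (1/24)[1*(7)*conj(3) + 6*(1)*conj(-1) + 3*(7)*conj(-1) + 8*(-2)*conj(0) + 6*(1)*conj(1)]
      = (1/24)[(21) + (-6) + (-21) + (0) + (6)] = 0/24 = 0
Dimension check: dim(rho) = sum (mult * dim) = 1*1 + 0*1 + 3*2 + 0*3 + 0*3 = 7 = chi_rho(e) = 7.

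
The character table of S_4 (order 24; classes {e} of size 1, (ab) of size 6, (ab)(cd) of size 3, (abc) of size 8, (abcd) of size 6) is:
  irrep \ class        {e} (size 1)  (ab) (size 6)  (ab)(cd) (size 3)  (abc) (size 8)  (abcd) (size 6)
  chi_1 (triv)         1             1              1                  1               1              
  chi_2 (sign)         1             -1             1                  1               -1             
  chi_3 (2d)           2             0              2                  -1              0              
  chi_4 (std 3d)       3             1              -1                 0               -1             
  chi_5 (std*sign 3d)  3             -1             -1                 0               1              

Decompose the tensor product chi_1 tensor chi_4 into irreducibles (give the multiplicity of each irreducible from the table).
chi_1 tensor chi_4 = chi_4 (all other irreducibles have multiplicity 0).

The character of a tensor product is the pointwise product (chi_1 * chi_4)(C) = chi_1(C) * chi_4(C):
  {e}: (1)*(3), (ab): (1)*(1), (ab)(cd): (1)*(-1), (abc): (1)*(0), (abcd): (1)*(-1)
so (chi_1 * chi_4) takes values
  {e} -> 3, (ab) -> 1, (ab)(cd) -> -1, (abc) -> 0, (abcd) -> -1.
Now take the inner product of this character with each irreducible chi from the table, <chi_1*chi_4, chi> = (1/24) sum_C |C| (chi_1*chi_4)(C) conj(chi(C)):
  <chi_1*chi_4, chi_1> = (1/24)[1*(3)*conj(1) + 6*(1)*conj(1) + 3*(-1)*conj(1) + 8*(0)*conj(1) + 6*(-1)*conj(1)]
      = (1/24)[(3) + (6) + (-3) + (0) + (-6)] = 0/24 = 0
  <chi_1*chi_4, chi_2> = (1/24)[1*(3)*conj(1) + 6*(1)*conj(-1) + 3*(-1)*conj(1) + 8*(0)*conj(1) + 6*(-1)*conj(-1)]
      = (1/24)[(3) + (-6) + (-3) + (0) + (6)] = 0/24 = 0
  <chi_1*chi_4, chi_3> = (1/24)[1*(3)*conj(2) + 6*(1)*conj(0) + 3*(-1)*conj(2) + 8*(0)*conj(-1) + 6*(-1)*conj(0)]
      = (1/24)[(6) + (0) + (-6) + (0) + (0)] = 0/24 = 0
  <chi_1*chi_4, chi_4> = (1/24)[1*(3)*conj(3) + 6*(1)*conj(1) + 3*(-1)*conj(-1) + 8*(0)*conj(0) + 6*(-1)*conj(-1)]
      = (1/24)[(9) + (6) + (3) + (0) + (6)] = 24/24 = 1
  <chi_1*chi_4, chi_5> = (1/24)[1*(3)*conj(3) + 6*(1)*conj(-1) + 3*(-1)*conj(-1) + 8*(0)*conj(0) + 6*(-1)*conj(1)]
      = (1/24)[(9) + (-6) + (3) + (0) + (-6)] = 0/24 = 0
Hence the multiplicities are chi_4: 1. Dimension check: dim(chi_1)*dim(chi_4) = 1*3 = 3 and sum (mult * dim) = 1*3 = 3.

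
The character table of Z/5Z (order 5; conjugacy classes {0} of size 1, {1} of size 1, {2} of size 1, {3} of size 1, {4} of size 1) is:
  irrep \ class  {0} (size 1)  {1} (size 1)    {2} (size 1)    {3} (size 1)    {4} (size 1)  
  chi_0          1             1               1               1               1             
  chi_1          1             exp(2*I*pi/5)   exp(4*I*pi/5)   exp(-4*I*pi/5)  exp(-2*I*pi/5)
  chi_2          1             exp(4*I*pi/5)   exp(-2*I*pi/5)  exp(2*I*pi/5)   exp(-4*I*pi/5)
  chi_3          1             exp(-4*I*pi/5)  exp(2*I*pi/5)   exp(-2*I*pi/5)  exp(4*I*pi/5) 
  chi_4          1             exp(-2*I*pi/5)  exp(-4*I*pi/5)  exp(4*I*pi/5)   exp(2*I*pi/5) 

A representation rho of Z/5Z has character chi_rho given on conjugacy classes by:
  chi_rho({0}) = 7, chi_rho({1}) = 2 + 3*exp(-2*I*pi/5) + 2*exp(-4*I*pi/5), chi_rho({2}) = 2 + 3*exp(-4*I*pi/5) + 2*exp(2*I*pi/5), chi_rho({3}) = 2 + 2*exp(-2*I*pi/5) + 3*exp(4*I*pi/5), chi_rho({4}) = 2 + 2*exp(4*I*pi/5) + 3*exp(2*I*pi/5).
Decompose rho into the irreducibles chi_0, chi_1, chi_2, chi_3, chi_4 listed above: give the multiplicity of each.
Multiplicities: chi_0: 2, chi_1: 0, chi_2: 0, chi_3: 2, chi_4: 3.

Explanation: Use <chi_rho, chi> = (1/|G|) sum_C |C| * chi_rho(C) * conj(chi(C)) with |G| = 5 for each irreducible chi in the table:
  <chi_rho, chi_0> = (1/5)[1*(7)*conj(1) + 1*(2 + 3*exp(-2*I*pi/5) + 2*exp(-4*I*pi/5))*conj(1) + 1*(2 + 3*exp(-4*I*pi/5) + 2*exp(2*I*pi/5))*conj(1) + 1*(2 + 2*exp(-2*I*pi/5) + 3*exp(4*I*pi/5))*conj(1) + 1*(2 + 2*exp(4*I*pi/5) + 3*exp(2*I*pi/5))*conj(1)]
      = (1/5)[(7) + (2 + 3*exp(-2*I*pi/5) + 2*exp(-4*I*pi/5)) + (2 + 3*exp(-4*I*pi/5) + 2*exp(2*I*pi/5)) + (2 + 2*exp(-2*I*pi/5) + 3*exp(4*I*pi/5)) + (2 + 2*exp(4*I*pi/5) + 3*exp(2*I*pi/5))] = 10/5 = 2
  <chi_rho, chi_1> = (1/5)[1*(7)*conj(1) + 1*(2 + 3*exp(-2*I*pi/5) + 2*exp(-4*I*pi/5))*conj(exp(2*I*pi/5)) + 1*(2 + 3*exp(-4*I*pi/5) + 2*exp(2*I*pi/5))*conj(exp(4*I*pi/5)) + 1*(2 + 2*exp(-2*I*pi/5) + 3*exp(4*I*pi/5))*conj(exp(-4*I*pi/5)) + 1*(2 + 2*exp(4*I*pi/5) + 3*exp(2*I*pi/5))*conj(exp(-2*I*pi/5))]
      = (1/5)[(7) + (2*exp(-2*I*pi/5) + 3*exp(-4*I*pi/5) + 2*exp(4*I*pi/5)) + (2*exp(-2*I*pi/5) + 2*exp(-4*I*pi/5) + 3*exp(2*I*pi/5)) + (3*exp(-2*I*pi/5) + 2*exp(4*I*pi/5) + 2*exp(2*I*pi/5)) + (2*exp(-4*I*pi/5) + 3*exp(4*I*pi/5) + 2*exp(2*I*pi/5))] = 0/5 = 0
  <chi_rho, chi_2> = (1/5)[1*(7)*conj(1) + 1*(2 + 3*exp(-2*I*pi/5) + 2*exp(-4*I*pi/5))*conj(exp(4*I*pi/5)) + 1*(2 + 3*exp(-4*I*pi/5) + 2*exp(2*I*pi/5))*conj(exp(-2*I*pi/5)) + 1*(2 + 2*exp(-2*I*pi/5) + 3*exp(4*I*pi/5))*conj(exp(2*I*pi/5)) + 1*(2 + 2*exp(4*I*pi/5) + 3*exp(2*I*pi/5))*conj(exp(-4*I*pi/5))]
      = (1/5)[(7) + (2*exp(-4*I*pi/5) + 3*exp(4*I*pi/5) + 2*exp(2*I*pi/5)) + (3*exp(-2*I*pi/5) + 2*exp(4*I*pi/5) + 2*exp(2*I*pi/5)) + (2*exp(-2*I*pi/5) + 2*exp(-4*I*pi/5) + 3*exp(2*I*pi/5)) + (2*exp(-2*I*pi/5) + 3*exp(-4*I*pi/5) + 2*exp(4*I*pi/5))] = 0/5 = 0
  <chi_rho, chi_3> = (1/5)[1*(7)*conj(1) + 1*(2 + 3*exp(-2*I*pi/5) + 2*exp(-4*I*pi/5))*conj(exp(-4*I*pi/5)) + 1*(2 + 3*exp(-4*I*pi/5) + 2*exp(2*I*pi/5))*conj(exp(2*I*pi/5)) + 1*(2 + 2*exp(-2*I*pi/5) + 3*exp(4*I*pi/5))*conj(exp(-2*I*pi/5)) + 1*(2 + 2*exp(4*I*pi/5) + 3*exp(2*I*pi/5))*conj(exp(4*I*pi/5))]
      = (1/5)[(7) + (2 + 2*exp(4*I*pi/5) + 3*exp(2*I*pi/5)) + (2 + 2*exp(-2*I*pi/5) + 3*exp(4*I*pi/5)) + (2 + 3*exp(-4*I*pi/5) + 2*exp(2*I*pi/5)) + (2 + 3*exp(-2*I*pi/5) + 2*exp(-4*I*pi/5))] = 10/5 = 2
  <chi_rho, chi_4> = (1/5)[1*(7)*conj(1) + 1*(2 + 3*exp(-2*I*pi/5) + 2*exp(-4*I*pi/5))*conj(exp(-2*I*pi/5)) + 1*(2 + 3*exp(-4*I*pi/5) + 2*exp(2*I*pi/5))*conj(exp(-4*I*pi/5)) + 1*(2 + 2*exp(-2*I*pi/5) + 3*exp(4*I*pi/5))*conj(exp(4*I*pi/5)) + 1*(2 + 2*exp(4*I*pi/5) + 3*exp(2*I*pi/5))*conj(exp(2*I*pi/5))]
      = (1/5)[(7) + (3 + 2*exp(-2*I*pi/5) + 2*exp(2*I*pi/5)) + (3 + 2*exp(-4*I*pi/5) + 2*exp(4*I*pi/5)) + (3 + 2*exp(-4*I*pi/5) + 2*exp(4*I*pi/5)) + (3 + 2*exp(-2*I*pi/5) + 2*exp(2*I*pi/5))] = 15/5 = 3
(Exp terms are combined using exp(i*s)*conj(exp(i*t)) = exp(i*(s-t)), and sums of them are collapsed using the identity that for every m > 1 the m distinct m-th roots of unity sum to 0, e.g. 1 + exp(2*I*pi/3) + exp(-2*I*pi/3) = 0.)
Dimension check: dim(rho) = sum (mult * dim) = 2*1 + 0*1 + 0*1 + 2*1 + 3*1 = 7 = chi_rho(e) = 7.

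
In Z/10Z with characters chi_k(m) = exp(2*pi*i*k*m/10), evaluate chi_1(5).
chi_1(5) = zeta_10^5 = -1

Derivation: chi_1(5) = zeta_10^(1*5) = zeta_10^5. Since zeta_10^10 = 1, this equals zeta_10^5 = exp(2*pi*i*5/10) = -1.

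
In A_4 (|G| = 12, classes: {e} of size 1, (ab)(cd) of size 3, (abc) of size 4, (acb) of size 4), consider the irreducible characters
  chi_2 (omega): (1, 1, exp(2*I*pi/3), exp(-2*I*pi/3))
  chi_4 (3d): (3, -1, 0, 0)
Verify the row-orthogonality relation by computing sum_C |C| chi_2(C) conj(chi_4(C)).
Sum = 0; so <chi_2, chi_4> = 0 (distinct irreducibles are orthogonal).

Derivation: Compute term by term over conjugacy classes (|C| * chi_2(C) * conj(chi_4(C))):
  1*(1)*conj(3) + 3*(1)*conj(-1) + 4*(exp(2*I*pi/3))*conj(0) + 4*(exp(-2*I*pi/3))*conj(0)
  = (3) + (-3) + (0) + (0)
  = 0.
(Exp terms are combined using exp(i*s)*conj(exp(i*t)) = exp(i*(s-t)), and sums of them are collapsed using the identity that for every m > 1 the m distinct m-th roots of unity sum to 0, e.g. 1 + exp(2*I*pi/3) + exp(-2*I*pi/3) = 0.)
Dividing by |G| = 12 gives 0/12 = 0, matching the row-orthogonality relation <chi_2, chi_4> = [chi_2 = chi_4].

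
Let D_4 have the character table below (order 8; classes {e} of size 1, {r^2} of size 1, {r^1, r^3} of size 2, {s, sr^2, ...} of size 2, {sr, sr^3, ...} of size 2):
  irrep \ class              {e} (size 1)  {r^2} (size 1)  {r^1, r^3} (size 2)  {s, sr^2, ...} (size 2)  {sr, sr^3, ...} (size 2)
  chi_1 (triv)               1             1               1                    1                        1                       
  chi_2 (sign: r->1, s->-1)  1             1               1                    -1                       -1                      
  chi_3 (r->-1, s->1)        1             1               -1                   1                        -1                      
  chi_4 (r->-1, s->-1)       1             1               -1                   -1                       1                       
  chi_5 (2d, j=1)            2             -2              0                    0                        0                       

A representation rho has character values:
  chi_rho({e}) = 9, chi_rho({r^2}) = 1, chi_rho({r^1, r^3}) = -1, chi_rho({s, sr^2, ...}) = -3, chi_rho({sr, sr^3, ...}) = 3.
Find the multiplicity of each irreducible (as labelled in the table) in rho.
Multiplicities: chi_1: 1, chi_2: 1, chi_3: 0, chi_4: 3, chi_5: 2.

Argument: Use <chi_rho, chi> = (1/|G|) sum_C |C| * chi_rho(C) * conj(chi(C)) with |G| = 8 for each irreducible chi in the table:
  <chi_rho, chi_1> = (1/8)[1*(9)*conj(1) + 1*(1)*conj(1) + 2*(-1)*conj(1) + 2*(-3)*conj(1) + 2*(3)*conj(1)]
      = (1/8)[(9) + (1) + (-2) + (-6) + (6)] = 8/8 = 1
  <chi_rho, chi_2> = (1/8)[1*(9)*conj(1) + 1*(1)*conj(1) + 2*(-1)*conj(1) + 2*(-3)*conj(-1) + 2*(3)*conj(-1)]
      = (1/8)[(9) + (1) + (-2) + (6) + (-6)] = 8/8 = 1
  <chi_rho, chi_3> = (1/8)[1*(9)*conj(1) + 1*(1)*conj(1) + 2*(-1)*conj(-1) + 2*(-3)*conj(1) + 2*(3)*conj(-1)]
      = (1/8)[(9) + (1) + (2) + (-6) + (-6)] = 0/8 = 0
  <chi_rho, chi_4> = (1/8)[1*(9)*conj(1) + 1*(1)*conj(1) + 2*(-1)*conj(-1) + 2*(-3)*conj(-1) + 2*(3)*conj(1)]
      = (1/8)[(9) + (1) + (2) + (6) + (6)] = 24/8 = 3
  <chi_rho, chi_5> = (1/8)[1*(9)*conj(2) + 1*(1)*conj(-2) + 2*(-1)*conj(0) + 2*(-3)*conj(0) + 2*(3)*conj(0)]
      = (1/8)[(18) + (-2) + (0) + (0) + (0)] = 16/8 = 2
Dimension check: dim(rho) = sum (mult * dim) = 1*1 + 1*1 + 0*1 + 3*1 + 2*2 = 9 = chi_rho(e) = 9.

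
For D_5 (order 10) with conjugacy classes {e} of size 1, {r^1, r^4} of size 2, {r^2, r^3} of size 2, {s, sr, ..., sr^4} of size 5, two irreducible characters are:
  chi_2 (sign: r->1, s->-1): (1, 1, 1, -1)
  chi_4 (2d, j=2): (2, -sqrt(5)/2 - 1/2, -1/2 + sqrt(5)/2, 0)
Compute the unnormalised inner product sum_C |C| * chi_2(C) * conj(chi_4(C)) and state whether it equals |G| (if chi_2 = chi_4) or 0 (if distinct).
Sum = 0; so <chi_2, chi_4> = 0 (distinct irreducibles are orthogonal).

Solution. Compute term by term over conjugacy classes (|C| * chi_2(C) * conj(chi_4(C))):
  1*(1)*conj(2) + 2*(1)*conj(-sqrt(5)/2 - 1/2) + 2*(1)*conj(-1/2 + sqrt(5)/2) + 5*(-1)*conj(0)
  = (2) + (-sqrt(5) - 1) + (-1 + sqrt(5)) + (0)
  = 0.
Dividing by |G| = 10 gives 0/10 = 0, matching the row-orthogonality relation <chi_2, chi_4> = [chi_2 = chi_4].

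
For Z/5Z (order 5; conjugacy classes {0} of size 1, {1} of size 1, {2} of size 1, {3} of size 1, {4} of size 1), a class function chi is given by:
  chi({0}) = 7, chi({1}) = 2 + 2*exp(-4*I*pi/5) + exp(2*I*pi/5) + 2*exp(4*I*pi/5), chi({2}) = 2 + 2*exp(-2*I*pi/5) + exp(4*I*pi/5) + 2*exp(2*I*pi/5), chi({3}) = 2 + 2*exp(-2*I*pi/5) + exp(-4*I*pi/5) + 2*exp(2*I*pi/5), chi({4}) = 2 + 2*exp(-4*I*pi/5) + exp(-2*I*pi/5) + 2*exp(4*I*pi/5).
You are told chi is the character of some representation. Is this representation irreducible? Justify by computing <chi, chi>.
Not irreducible (reducible): <chi, chi> = 13 > 1.

Argument: <chi, chi> = (1/|G|) sum_C |C| * |chi(C)|^2 = (1/5)[1*|7|^2 + 1*|2 + 2*exp(-4*I*pi/5) + exp(2*I*pi/5) + 2*exp(4*I*pi/5)|^2 + 1*|2 + 2*exp(-2*I*pi/5) + exp(4*I*pi/5) + 2*exp(2*I*pi/5)|^2 + 1*|2 + 2*exp(-2*I*pi/5) + exp(-4*I*pi/5) + 2*exp(2*I*pi/5)|^2 + 1*|2 + 2*exp(-4*I*pi/5) + exp(-2*I*pi/5) + 2*exp(4*I*pi/5)|^2]
  = (1/5)[(49) + (13 + 8*exp(-2*I*pi/5) + 10*exp(-4*I*pi/5) + 10*exp(4*I*pi/5) + 8*exp(2*I*pi/5)) + (13 + 10*exp(-2*I*pi/5) + 8*exp(-4*I*pi/5) + 8*exp(4*I*pi/5) + 10*exp(2*I*pi/5)) + (13 + 10*exp(-2*I*pi/5) + 8*exp(-4*I*pi/5) + 8*exp(4*I*pi/5) + 10*exp(2*I*pi/5)) + (13 + 8*exp(-2*I*pi/5) + 10*exp(-4*I*pi/5) + 10*exp(4*I*pi/5) + 8*exp(2*I*pi/5))] = 65/5 = 13.
(Exp terms are combined using exp(i*s)*conj(exp(i*t)) = exp(i*(s-t)), and sums of them are collapsed using the identity that for every m > 1 the m distinct m-th roots of unity sum to 0, e.g. 1 + exp(2*I*pi/3) + exp(-2*I*pi/3) = 0.)
A character is irreducible iff <chi, chi> = 1, so this representation is reducible.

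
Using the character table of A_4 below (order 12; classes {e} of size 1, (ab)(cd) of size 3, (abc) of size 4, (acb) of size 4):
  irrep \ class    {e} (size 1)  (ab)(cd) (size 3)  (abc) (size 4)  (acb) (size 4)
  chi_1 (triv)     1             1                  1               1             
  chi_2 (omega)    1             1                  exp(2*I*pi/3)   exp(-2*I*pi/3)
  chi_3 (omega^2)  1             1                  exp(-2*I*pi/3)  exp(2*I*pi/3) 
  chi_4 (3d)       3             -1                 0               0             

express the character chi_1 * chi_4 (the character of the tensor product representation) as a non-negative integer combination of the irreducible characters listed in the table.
chi_1 tensor chi_4 = chi_4 (all other irreducibles have multiplicity 0).

Derivation: The character of a tensor product is the pointwise product (chi_1 * chi_4)(C) = chi_1(C) * chi_4(C):
  {e}: (1)*(3), (ab)(cd): (1)*(-1), (abc): (1)*(0), (acb): (1)*(0)
so (chi_1 * chi_4) takes values
  {e} -> 3, (ab)(cd) -> -1, (abc) -> 0, (acb) -> 0.
Now take the inner product of this character with each irreducible chi from the table, <chi_1*chi_4, chi> = (1/12) sum_C |C| (chi_1*chi_4)(C) conj(chi(C)):
  <chi_1*chi_4, chi_1> = (1/12)[1*(3)*conj(1) + 3*(-1)*conj(1) + 4*(0)*conj(1) + 4*(0)*conj(1)]
      = (1/12)[(3) + (-3) + (0) + (0)] = 0/12 = 0
  <chi_1*chi_4, chi_2> = (1/12)[1*(3)*conj(1) + 3*(-1)*conj(1) + 4*(0)*conj(exp(2*I*pi/3)) + 4*(0)*conj(exp(-2*I*pi/3))]
      = (1/12)[(3) + (-3) + (0) + (0)] = 0/12 = 0
  <chi_1*chi_4, chi_3> = (1/12)[1*(3)*conj(1) + 3*(-1)*conj(1) + 4*(0)*conj(exp(-2*I*pi/3)) + 4*(0)*conj(exp(2*I*pi/3))]
      = (1/12)[(3) + (-3) + (0) + (0)] = 0/12 = 0
  <chi_1*chi_4, chi_4> = (1/12)[1*(3)*conj(3) + 3*(-1)*conj(-1) + 4*(0)*conj(0) + 4*(0)*conj(0)]
      = (1/12)[(9) + (3) + (0) + (0)] = 12/12 = 1
(Exp terms are combined using exp(i*s)*conj(exp(i*t)) = exp(i*(s-t)), and sums of them are collapsed using the identity that for every m > 1 the m distinct m-th roots of unity sum to 0, e.g. 1 + exp(2*I*pi/3) + exp(-2*I*pi/3) = 0.)
Hence the multiplicities are chi_4: 1. Dimension check: dim(chi_1)*dim(chi_4) = 1*3 = 3 and sum (mult * dim) = 1*3 = 3.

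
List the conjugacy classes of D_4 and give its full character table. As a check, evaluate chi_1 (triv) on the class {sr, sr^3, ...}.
Conjugacy classes: {e} of size 1, {r^2} of size 1, {r^1, r^3} of size 2, {s, sr^2, ...} of size 2, {sr, sr^3, ...} of size 2.
Character table:
  irrep \ class              {e} (size 1)  {r^2} (size 1)  {r^1, r^3} (size 2)  {s, sr^2, ...} (size 2)  {sr, sr^3, ...} (size 2)
  chi_1 (triv)               1             1               1                    1                        1                       
  chi_2 (sign: r->1, s->-1)  1             1               1                    -1                       -1                      
  chi_3 (r->-1, s->1)        1             1               -1                   1                        -1                      
  chi_4 (r->-1, s->-1)       1             1               -1                   -1                       1                       
  chi_5 (2d, j=1)            2             -2              0                    0                        0                       

Spot check: chi_1 (triv) on {sr, sr^3, ...} = 1.

Argument: D_4 has order 2*4 = 8 with 5 conjugacy classes, hence 5 irreducibles. Sum of squared dims 1 + 1 + 1 + 1 + 4 = 8 = |G|. Linear characters come from the abelianisation; the 2-dimensional irreps have character r^k -> 2*cos(2*pi*j*k/4), reflections -> 0.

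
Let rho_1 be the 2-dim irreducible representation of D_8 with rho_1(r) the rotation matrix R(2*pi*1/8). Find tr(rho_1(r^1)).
chi_{rho_1}(r^1) = 2*cos(2*pi*1*1/8) = sqrt(2)

Proof sketch: rho_1(r^1) is rotation by angle 2*pi*1*1/8, whose trace is 2*cos(2*pi*1*1/8) = sqrt(2).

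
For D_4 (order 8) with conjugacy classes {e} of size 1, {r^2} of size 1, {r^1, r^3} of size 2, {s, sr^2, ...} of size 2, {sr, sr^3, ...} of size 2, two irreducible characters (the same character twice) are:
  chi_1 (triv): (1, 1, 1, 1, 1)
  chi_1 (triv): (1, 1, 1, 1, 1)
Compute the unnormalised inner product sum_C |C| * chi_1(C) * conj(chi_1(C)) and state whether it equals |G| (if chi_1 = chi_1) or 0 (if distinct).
Sum = 8 = |G| = 8; so <chi_1, chi_1> = 1 (norm-1 confirms irreducibility).

Argument: Compute term by term over conjugacy classes (|C| * chi_1(C) * conj(chi_1(C))):
  1*(1)*conj(1) + 1*(1)*conj(1) + 2*(1)*conj(1) + 2*(1)*conj(1) + 2*(1)*conj(1)
  = (1) + (1) + (2) + (2) + (2)
  = 8.
Dividing by |G| = 8 gives 8/8 = 1, matching the row-orthogonality relation <chi_1, chi_1> = [chi_1 = chi_1].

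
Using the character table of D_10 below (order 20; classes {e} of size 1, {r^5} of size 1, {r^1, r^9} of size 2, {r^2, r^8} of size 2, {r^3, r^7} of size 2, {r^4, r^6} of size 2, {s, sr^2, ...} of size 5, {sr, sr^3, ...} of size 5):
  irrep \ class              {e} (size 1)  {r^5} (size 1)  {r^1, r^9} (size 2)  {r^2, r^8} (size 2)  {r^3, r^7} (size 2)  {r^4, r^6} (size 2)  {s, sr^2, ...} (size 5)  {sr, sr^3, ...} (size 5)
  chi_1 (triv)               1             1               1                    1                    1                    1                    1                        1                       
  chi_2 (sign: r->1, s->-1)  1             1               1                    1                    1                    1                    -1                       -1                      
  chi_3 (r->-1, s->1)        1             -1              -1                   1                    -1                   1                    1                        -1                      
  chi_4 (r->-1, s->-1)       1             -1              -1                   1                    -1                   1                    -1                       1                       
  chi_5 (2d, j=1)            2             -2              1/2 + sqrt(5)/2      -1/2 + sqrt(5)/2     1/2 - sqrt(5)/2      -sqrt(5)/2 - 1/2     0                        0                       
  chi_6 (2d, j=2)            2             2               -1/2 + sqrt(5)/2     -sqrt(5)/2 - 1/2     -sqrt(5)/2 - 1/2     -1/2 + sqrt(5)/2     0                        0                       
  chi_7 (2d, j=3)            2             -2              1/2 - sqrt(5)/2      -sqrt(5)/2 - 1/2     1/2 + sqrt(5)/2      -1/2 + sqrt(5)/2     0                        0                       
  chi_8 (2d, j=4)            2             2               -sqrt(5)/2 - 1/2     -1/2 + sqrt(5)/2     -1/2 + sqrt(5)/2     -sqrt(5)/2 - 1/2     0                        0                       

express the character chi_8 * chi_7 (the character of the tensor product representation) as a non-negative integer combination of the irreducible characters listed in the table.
chi_8 tensor chi_7 = chi_5 + chi_7 (all other irreducibles have multiplicity 0).

Reasoning: The character of a tensor product is the pointwise product (chi_8 * chi_7)(C) = chi_8(C) * chi_7(C):
  {e}: (2)*(2), {r^5}: (2)*(-2), {r^1, r^9}: (-sqrt(5)/2 - 1/2)*(1/2 - sqrt(5)/2), {r^2, r^8}: (-1/2 + sqrt(5)/2)*(-sqrt(5)/2 - 1/2), {r^3, r^7}: (-1/2 + sqrt(5)/2)*(1/2 + sqrt(5)/2), {r^4, r^6}: (-sqrt(5)/2 - 1/2)*(-1/2 + sqrt(5)/2), {s, sr^2, ...}: (0)*(0), {sr, sr^3, ...}: (0)*(0)
so (chi_8 * chi_7) takes values
  {e} -> 4, {r^5} -> -4, {r^1, r^9} -> 1, {r^2, r^8} -> -1, {r^3, r^7} -> 1, {r^4, r^6} -> -1, {s, sr^2, ...} -> 0, {sr, sr^3, ...} -> 0.
Now take the inner product of this character with each irreducible chi from the table, <chi_8*chi_7, chi> = (1/20) sum_C |C| (chi_8*chi_7)(C) conj(chi(C)):
  <chi_8*chi_7, chi_1> = (1/20)[1*(4)*conj(1) + 1*(-4)*conj(1) + 2*(1)*conj(1) + 2*(-1)*conj(1) + 2*(1)*conj(1) + 2*(-1)*conj(1) + 5*(0)*conj(1) + 5*(0)*conj(1)]
      = (1/20)[(4) + (-4) + (2) + (-2) + (2) + (-2) + (0) + (0)] = 0/20 = 0
  <chi_8*chi_7, chi_2> = (1/20)[1*(4)*conj(1) + 1*(-4)*conj(1) + 2*(1)*conj(1) + 2*(-1)*conj(1) + 2*(1)*conj(1) + 2*(-1)*conj(1) + 5*(0)*conj(-1) + 5*(0)*conj(-1)]
      = (1/20)[(4) + (-4) + (2) + (-2) + (2) + (-2) + (0) + (0)] = 0/20 = 0
  <chi_8*chi_7, chi_3> = (1/20)[1*(4)*conj(1) + 1*(-4)*conj(-1) + 2*(1)*conj(-1) + 2*(-1)*conj(1) + 2*(1)*conj(-1) + 2*(-1)*conj(1) + 5*(0)*conj(1) + 5*(0)*conj(-1)]
      = (1/20)[(4) + (4) + (-2) + (-2) + (-2) + (-2) + (0) + (0)] = 0/20 = 0
  <chi_8*chi_7, chi_4> = (1/20)[1*(4)*conj(1) + 1*(-4)*conj(-1) + 2*(1)*conj(-1) + 2*(-1)*conj(1) + 2*(1)*conj(-1) + 2*(-1)*conj(1) + 5*(0)*conj(-1) + 5*(0)*conj(1)]
      = (1/20)[(4) + (4) + (-2) + (-2) + (-2) + (-2) + (0) + (0)] = 0/20 = 0
  <chi_8*chi_7, chi_5> = (1/20)[1*(4)*conj(2) + 1*(-4)*conj(-2) + 2*(1)*conj(1/2 + sqrt(5)/2) + 2*(-1)*conj(-1/2 + sqrt(5)/2) + 2*(1)*conj(1/2 - sqrt(5)/2) + 2*(-1)*conj(-sqrt(5)/2 - 1/2) + 5*(0)*conj(0) + 5*(0)*conj(0)]
      = (1/20)[(8) + (8) + (1 + sqrt(5)) + (1 - sqrt(5)) + (1 - sqrt(5)) + (1 + sqrt(5)) + (0) + (0)] = 20/20 = 1
  <chi_8*chi_7, chi_6> = (1/20)[1*(4)*conj(2) + 1*(-4)*conj(2) + 2*(1)*conj(-1/2 + sqrt(5)/2) + 2*(-1)*conj(-sqrt(5)/2 - 1/2) + 2*(1)*conj(-sqrt(5)/2 - 1/2) + 2*(-1)*conj(-1/2 + sqrt(5)/2) + 5*(0)*conj(0) + 5*(0)*conj(0)]
      = (1/20)[(8) + (-8) + (-1 + sqrt(5)) + (1 + sqrt(5)) + (-sqrt(5) - 1) + (1 - sqrt(5)) + (0) + (0)] = 0/20 = 0
  <chi_8*chi_7, chi_7> = (1/20)[1*(4)*conj(2) + 1*(-4)*conj(-2) + 2*(1)*conj(1/2 - sqrt(5)/2) + 2*(-1)*conj(-sqrt(5)/2 - 1/2) + 2*(1)*conj(1/2 + sqrt(5)/2) + 2*(-1)*conj(-1/2 + sqrt(5)/2) + 5*(0)*conj(0) + 5*(0)*conj(0)]
      = (1/20)[(8) + (8) + (1 - sqrt(5)) + (1 + sqrt(5)) + (1 + sqrt(5)) + (1 - sqrt(5)) + (0) + (0)] = 20/20 = 1
  <chi_8*chi_7, chi_8> = (1/20)[1*(4)*conj(2) + 1*(-4)*conj(2) + 2*(1)*conj(-sqrt(5)/2 - 1/2) + 2*(-1)*conj(-1/2 + sqrt(5)/2) + 2*(1)*conj(-1/2 + sqrt(5)/2) + 2*(-1)*conj(-sqrt(5)/2 - 1/2) + 5*(0)*conj(0) + 5*(0)*conj(0)]
      = (1/20)[(8) + (-8) + (-sqrt(5) - 1) + (1 - sqrt(5)) + (-1 + sqrt(5)) + (1 + sqrt(5)) + (0) + (0)] = 0/20 = 0
Hence the multiplicities are chi_5: 1, chi_7: 1. Dimension check: dim(chi_8)*dim(chi_7) = 2*2 = 4 and sum (mult * dim) = 1*2 + 1*2 = 4.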